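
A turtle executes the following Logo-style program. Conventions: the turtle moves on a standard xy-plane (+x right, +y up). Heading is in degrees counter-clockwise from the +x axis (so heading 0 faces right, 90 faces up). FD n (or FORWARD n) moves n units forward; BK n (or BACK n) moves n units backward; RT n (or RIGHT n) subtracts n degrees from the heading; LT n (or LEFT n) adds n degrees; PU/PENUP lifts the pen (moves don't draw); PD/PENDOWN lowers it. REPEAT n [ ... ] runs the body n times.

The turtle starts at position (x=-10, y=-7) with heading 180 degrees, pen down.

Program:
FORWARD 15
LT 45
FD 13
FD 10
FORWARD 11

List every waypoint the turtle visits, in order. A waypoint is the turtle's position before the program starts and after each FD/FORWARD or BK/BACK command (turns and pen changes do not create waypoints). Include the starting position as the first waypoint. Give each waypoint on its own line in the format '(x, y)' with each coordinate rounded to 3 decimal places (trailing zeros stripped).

Answer: (-10, -7)
(-25, -7)
(-34.192, -16.192)
(-41.263, -23.263)
(-49.042, -31.042)

Derivation:
Executing turtle program step by step:
Start: pos=(-10,-7), heading=180, pen down
FD 15: (-10,-7) -> (-25,-7) [heading=180, draw]
LT 45: heading 180 -> 225
FD 13: (-25,-7) -> (-34.192,-16.192) [heading=225, draw]
FD 10: (-34.192,-16.192) -> (-41.263,-23.263) [heading=225, draw]
FD 11: (-41.263,-23.263) -> (-49.042,-31.042) [heading=225, draw]
Final: pos=(-49.042,-31.042), heading=225, 4 segment(s) drawn
Waypoints (5 total):
(-10, -7)
(-25, -7)
(-34.192, -16.192)
(-41.263, -23.263)
(-49.042, -31.042)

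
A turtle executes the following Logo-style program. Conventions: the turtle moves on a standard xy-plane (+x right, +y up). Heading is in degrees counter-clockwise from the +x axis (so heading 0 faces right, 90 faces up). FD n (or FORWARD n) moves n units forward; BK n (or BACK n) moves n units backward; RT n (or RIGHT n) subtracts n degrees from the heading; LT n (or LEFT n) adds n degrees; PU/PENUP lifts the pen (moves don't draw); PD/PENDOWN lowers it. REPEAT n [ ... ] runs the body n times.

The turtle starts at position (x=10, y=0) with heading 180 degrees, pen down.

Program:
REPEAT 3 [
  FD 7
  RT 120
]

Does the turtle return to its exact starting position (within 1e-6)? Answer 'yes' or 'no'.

Answer: yes

Derivation:
Executing turtle program step by step:
Start: pos=(10,0), heading=180, pen down
REPEAT 3 [
  -- iteration 1/3 --
  FD 7: (10,0) -> (3,0) [heading=180, draw]
  RT 120: heading 180 -> 60
  -- iteration 2/3 --
  FD 7: (3,0) -> (6.5,6.062) [heading=60, draw]
  RT 120: heading 60 -> 300
  -- iteration 3/3 --
  FD 7: (6.5,6.062) -> (10,0) [heading=300, draw]
  RT 120: heading 300 -> 180
]
Final: pos=(10,0), heading=180, 3 segment(s) drawn

Start position: (10, 0)
Final position: (10, 0)
Distance = 0; < 1e-6 -> CLOSED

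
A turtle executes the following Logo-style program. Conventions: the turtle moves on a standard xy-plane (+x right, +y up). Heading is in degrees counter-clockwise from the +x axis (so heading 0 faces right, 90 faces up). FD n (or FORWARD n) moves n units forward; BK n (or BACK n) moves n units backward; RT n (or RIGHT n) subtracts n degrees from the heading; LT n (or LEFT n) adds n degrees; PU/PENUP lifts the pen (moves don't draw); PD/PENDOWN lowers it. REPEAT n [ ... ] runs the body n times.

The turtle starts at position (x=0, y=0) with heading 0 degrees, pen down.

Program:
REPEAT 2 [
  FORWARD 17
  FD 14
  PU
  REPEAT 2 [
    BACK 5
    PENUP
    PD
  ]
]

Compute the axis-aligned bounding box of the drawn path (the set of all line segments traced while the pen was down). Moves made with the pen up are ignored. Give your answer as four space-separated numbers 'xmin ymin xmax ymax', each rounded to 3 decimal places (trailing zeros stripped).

Executing turtle program step by step:
Start: pos=(0,0), heading=0, pen down
REPEAT 2 [
  -- iteration 1/2 --
  FD 17: (0,0) -> (17,0) [heading=0, draw]
  FD 14: (17,0) -> (31,0) [heading=0, draw]
  PU: pen up
  REPEAT 2 [
    -- iteration 1/2 --
    BK 5: (31,0) -> (26,0) [heading=0, move]
    PU: pen up
    PD: pen down
    -- iteration 2/2 --
    BK 5: (26,0) -> (21,0) [heading=0, draw]
    PU: pen up
    PD: pen down
  ]
  -- iteration 2/2 --
  FD 17: (21,0) -> (38,0) [heading=0, draw]
  FD 14: (38,0) -> (52,0) [heading=0, draw]
  PU: pen up
  REPEAT 2 [
    -- iteration 1/2 --
    BK 5: (52,0) -> (47,0) [heading=0, move]
    PU: pen up
    PD: pen down
    -- iteration 2/2 --
    BK 5: (47,0) -> (42,0) [heading=0, draw]
    PU: pen up
    PD: pen down
  ]
]
Final: pos=(42,0), heading=0, 6 segment(s) drawn

Segment endpoints: x in {0, 17, 21, 26, 31, 38, 42, 47, 52}, y in {0}
xmin=0, ymin=0, xmax=52, ymax=0

Answer: 0 0 52 0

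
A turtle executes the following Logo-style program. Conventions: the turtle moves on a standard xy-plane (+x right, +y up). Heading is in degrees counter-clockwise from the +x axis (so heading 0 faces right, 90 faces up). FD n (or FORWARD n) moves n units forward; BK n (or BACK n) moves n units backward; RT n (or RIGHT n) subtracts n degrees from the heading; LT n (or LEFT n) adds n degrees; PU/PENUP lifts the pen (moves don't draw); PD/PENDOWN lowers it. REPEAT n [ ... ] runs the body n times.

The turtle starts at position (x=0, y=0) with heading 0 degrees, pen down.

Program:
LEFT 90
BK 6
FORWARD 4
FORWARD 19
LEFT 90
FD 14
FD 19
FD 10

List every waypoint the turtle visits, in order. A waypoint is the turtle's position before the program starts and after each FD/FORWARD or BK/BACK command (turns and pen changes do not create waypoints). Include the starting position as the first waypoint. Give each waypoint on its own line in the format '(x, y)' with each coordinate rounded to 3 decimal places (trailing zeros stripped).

Answer: (0, 0)
(0, -6)
(0, -2)
(0, 17)
(-14, 17)
(-33, 17)
(-43, 17)

Derivation:
Executing turtle program step by step:
Start: pos=(0,0), heading=0, pen down
LT 90: heading 0 -> 90
BK 6: (0,0) -> (0,-6) [heading=90, draw]
FD 4: (0,-6) -> (0,-2) [heading=90, draw]
FD 19: (0,-2) -> (0,17) [heading=90, draw]
LT 90: heading 90 -> 180
FD 14: (0,17) -> (-14,17) [heading=180, draw]
FD 19: (-14,17) -> (-33,17) [heading=180, draw]
FD 10: (-33,17) -> (-43,17) [heading=180, draw]
Final: pos=(-43,17), heading=180, 6 segment(s) drawn
Waypoints (7 total):
(0, 0)
(0, -6)
(0, -2)
(0, 17)
(-14, 17)
(-33, 17)
(-43, 17)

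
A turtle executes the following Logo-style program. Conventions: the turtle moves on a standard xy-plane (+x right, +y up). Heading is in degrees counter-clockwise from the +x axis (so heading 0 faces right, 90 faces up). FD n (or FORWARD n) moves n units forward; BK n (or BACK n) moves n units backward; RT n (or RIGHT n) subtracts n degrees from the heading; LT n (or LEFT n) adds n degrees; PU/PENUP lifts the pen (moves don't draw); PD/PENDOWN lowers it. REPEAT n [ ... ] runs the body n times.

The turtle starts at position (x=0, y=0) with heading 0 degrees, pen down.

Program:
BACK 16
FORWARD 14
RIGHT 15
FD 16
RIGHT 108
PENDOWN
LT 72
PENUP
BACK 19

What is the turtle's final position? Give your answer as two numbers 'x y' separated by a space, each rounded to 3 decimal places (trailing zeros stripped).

Answer: 1.498 10.625

Derivation:
Executing turtle program step by step:
Start: pos=(0,0), heading=0, pen down
BK 16: (0,0) -> (-16,0) [heading=0, draw]
FD 14: (-16,0) -> (-2,0) [heading=0, draw]
RT 15: heading 0 -> 345
FD 16: (-2,0) -> (13.455,-4.141) [heading=345, draw]
RT 108: heading 345 -> 237
PD: pen down
LT 72: heading 237 -> 309
PU: pen up
BK 19: (13.455,-4.141) -> (1.498,10.625) [heading=309, move]
Final: pos=(1.498,10.625), heading=309, 3 segment(s) drawn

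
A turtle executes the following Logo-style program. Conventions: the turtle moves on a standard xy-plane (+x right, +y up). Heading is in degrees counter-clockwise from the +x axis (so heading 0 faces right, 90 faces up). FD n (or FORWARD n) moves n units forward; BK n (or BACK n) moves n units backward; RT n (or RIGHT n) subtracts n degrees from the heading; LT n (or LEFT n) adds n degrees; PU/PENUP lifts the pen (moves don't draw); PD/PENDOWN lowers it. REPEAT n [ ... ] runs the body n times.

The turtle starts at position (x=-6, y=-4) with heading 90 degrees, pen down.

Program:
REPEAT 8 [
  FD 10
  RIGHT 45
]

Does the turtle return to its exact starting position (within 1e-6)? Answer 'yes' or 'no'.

Answer: yes

Derivation:
Executing turtle program step by step:
Start: pos=(-6,-4), heading=90, pen down
REPEAT 8 [
  -- iteration 1/8 --
  FD 10: (-6,-4) -> (-6,6) [heading=90, draw]
  RT 45: heading 90 -> 45
  -- iteration 2/8 --
  FD 10: (-6,6) -> (1.071,13.071) [heading=45, draw]
  RT 45: heading 45 -> 0
  -- iteration 3/8 --
  FD 10: (1.071,13.071) -> (11.071,13.071) [heading=0, draw]
  RT 45: heading 0 -> 315
  -- iteration 4/8 --
  FD 10: (11.071,13.071) -> (18.142,6) [heading=315, draw]
  RT 45: heading 315 -> 270
  -- iteration 5/8 --
  FD 10: (18.142,6) -> (18.142,-4) [heading=270, draw]
  RT 45: heading 270 -> 225
  -- iteration 6/8 --
  FD 10: (18.142,-4) -> (11.071,-11.071) [heading=225, draw]
  RT 45: heading 225 -> 180
  -- iteration 7/8 --
  FD 10: (11.071,-11.071) -> (1.071,-11.071) [heading=180, draw]
  RT 45: heading 180 -> 135
  -- iteration 8/8 --
  FD 10: (1.071,-11.071) -> (-6,-4) [heading=135, draw]
  RT 45: heading 135 -> 90
]
Final: pos=(-6,-4), heading=90, 8 segment(s) drawn

Start position: (-6, -4)
Final position: (-6, -4)
Distance = 0; < 1e-6 -> CLOSED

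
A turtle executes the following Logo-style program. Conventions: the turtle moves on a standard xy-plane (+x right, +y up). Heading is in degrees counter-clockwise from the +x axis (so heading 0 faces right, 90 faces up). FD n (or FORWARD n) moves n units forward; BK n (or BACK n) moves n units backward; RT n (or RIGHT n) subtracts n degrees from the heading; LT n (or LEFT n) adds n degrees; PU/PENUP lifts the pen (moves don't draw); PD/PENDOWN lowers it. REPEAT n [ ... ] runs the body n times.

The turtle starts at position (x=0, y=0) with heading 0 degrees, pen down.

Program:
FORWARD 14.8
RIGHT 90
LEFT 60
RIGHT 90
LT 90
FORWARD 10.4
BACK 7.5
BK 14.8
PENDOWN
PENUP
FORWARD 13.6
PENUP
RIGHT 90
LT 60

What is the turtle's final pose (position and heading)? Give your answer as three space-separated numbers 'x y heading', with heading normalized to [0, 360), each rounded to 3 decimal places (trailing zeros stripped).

Executing turtle program step by step:
Start: pos=(0,0), heading=0, pen down
FD 14.8: (0,0) -> (14.8,0) [heading=0, draw]
RT 90: heading 0 -> 270
LT 60: heading 270 -> 330
RT 90: heading 330 -> 240
LT 90: heading 240 -> 330
FD 10.4: (14.8,0) -> (23.807,-5.2) [heading=330, draw]
BK 7.5: (23.807,-5.2) -> (17.311,-1.45) [heading=330, draw]
BK 14.8: (17.311,-1.45) -> (4.494,5.95) [heading=330, draw]
PD: pen down
PU: pen up
FD 13.6: (4.494,5.95) -> (16.272,-0.85) [heading=330, move]
PU: pen up
RT 90: heading 330 -> 240
LT 60: heading 240 -> 300
Final: pos=(16.272,-0.85), heading=300, 4 segment(s) drawn

Answer: 16.272 -0.85 300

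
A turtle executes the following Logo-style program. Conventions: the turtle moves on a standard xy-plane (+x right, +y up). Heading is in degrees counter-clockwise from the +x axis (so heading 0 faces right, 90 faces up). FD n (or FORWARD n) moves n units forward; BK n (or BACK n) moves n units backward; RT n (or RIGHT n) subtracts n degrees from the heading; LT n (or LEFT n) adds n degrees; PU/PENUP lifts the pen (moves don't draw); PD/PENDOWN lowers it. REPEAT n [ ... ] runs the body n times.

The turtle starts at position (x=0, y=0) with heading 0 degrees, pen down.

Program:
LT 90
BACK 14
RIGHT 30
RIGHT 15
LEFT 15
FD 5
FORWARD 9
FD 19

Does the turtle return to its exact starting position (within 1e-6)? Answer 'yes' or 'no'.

Answer: no

Derivation:
Executing turtle program step by step:
Start: pos=(0,0), heading=0, pen down
LT 90: heading 0 -> 90
BK 14: (0,0) -> (0,-14) [heading=90, draw]
RT 30: heading 90 -> 60
RT 15: heading 60 -> 45
LT 15: heading 45 -> 60
FD 5: (0,-14) -> (2.5,-9.67) [heading=60, draw]
FD 9: (2.5,-9.67) -> (7,-1.876) [heading=60, draw]
FD 19: (7,-1.876) -> (16.5,14.579) [heading=60, draw]
Final: pos=(16.5,14.579), heading=60, 4 segment(s) drawn

Start position: (0, 0)
Final position: (16.5, 14.579)
Distance = 22.018; >= 1e-6 -> NOT closed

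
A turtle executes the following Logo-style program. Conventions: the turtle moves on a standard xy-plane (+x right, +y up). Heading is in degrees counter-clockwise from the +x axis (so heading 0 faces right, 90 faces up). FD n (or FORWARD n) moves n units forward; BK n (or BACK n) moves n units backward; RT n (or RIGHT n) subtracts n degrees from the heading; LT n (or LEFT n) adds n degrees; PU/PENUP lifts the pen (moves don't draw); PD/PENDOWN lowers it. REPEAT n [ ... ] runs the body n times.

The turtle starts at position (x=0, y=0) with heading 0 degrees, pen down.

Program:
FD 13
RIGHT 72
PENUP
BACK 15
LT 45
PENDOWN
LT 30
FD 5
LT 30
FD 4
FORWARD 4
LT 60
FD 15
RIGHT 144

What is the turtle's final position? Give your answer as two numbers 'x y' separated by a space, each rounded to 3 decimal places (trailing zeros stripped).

Answer: 19.282 33.864

Derivation:
Executing turtle program step by step:
Start: pos=(0,0), heading=0, pen down
FD 13: (0,0) -> (13,0) [heading=0, draw]
RT 72: heading 0 -> 288
PU: pen up
BK 15: (13,0) -> (8.365,14.266) [heading=288, move]
LT 45: heading 288 -> 333
PD: pen down
LT 30: heading 333 -> 3
FD 5: (8.365,14.266) -> (13.358,14.528) [heading=3, draw]
LT 30: heading 3 -> 33
FD 4: (13.358,14.528) -> (16.713,16.706) [heading=33, draw]
FD 4: (16.713,16.706) -> (20.067,18.885) [heading=33, draw]
LT 60: heading 33 -> 93
FD 15: (20.067,18.885) -> (19.282,33.864) [heading=93, draw]
RT 144: heading 93 -> 309
Final: pos=(19.282,33.864), heading=309, 5 segment(s) drawn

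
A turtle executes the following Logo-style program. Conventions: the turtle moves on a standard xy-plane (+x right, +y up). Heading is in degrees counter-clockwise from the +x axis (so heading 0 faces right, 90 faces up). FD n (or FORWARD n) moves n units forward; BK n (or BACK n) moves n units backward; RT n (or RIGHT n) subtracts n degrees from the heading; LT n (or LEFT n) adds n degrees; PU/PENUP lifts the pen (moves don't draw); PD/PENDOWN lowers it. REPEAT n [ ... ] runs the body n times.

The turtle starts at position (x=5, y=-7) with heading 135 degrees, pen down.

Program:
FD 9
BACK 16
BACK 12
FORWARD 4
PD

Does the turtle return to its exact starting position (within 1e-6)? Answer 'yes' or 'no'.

Executing turtle program step by step:
Start: pos=(5,-7), heading=135, pen down
FD 9: (5,-7) -> (-1.364,-0.636) [heading=135, draw]
BK 16: (-1.364,-0.636) -> (9.95,-11.95) [heading=135, draw]
BK 12: (9.95,-11.95) -> (18.435,-20.435) [heading=135, draw]
FD 4: (18.435,-20.435) -> (15.607,-17.607) [heading=135, draw]
PD: pen down
Final: pos=(15.607,-17.607), heading=135, 4 segment(s) drawn

Start position: (5, -7)
Final position: (15.607, -17.607)
Distance = 15; >= 1e-6 -> NOT closed

Answer: no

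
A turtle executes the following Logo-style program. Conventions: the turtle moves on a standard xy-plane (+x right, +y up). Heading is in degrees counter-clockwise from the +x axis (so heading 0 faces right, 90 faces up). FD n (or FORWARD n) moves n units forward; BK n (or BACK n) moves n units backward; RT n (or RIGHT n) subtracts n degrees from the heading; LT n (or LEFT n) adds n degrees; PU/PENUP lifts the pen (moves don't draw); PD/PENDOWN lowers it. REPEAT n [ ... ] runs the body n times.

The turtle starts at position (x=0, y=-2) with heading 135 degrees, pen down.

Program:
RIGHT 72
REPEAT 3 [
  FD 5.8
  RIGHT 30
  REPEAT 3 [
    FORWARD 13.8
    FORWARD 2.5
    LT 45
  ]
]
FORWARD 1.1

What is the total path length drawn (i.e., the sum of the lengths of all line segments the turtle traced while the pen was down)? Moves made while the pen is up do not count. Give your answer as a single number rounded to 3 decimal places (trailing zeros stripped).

Executing turtle program step by step:
Start: pos=(0,-2), heading=135, pen down
RT 72: heading 135 -> 63
REPEAT 3 [
  -- iteration 1/3 --
  FD 5.8: (0,-2) -> (2.633,3.168) [heading=63, draw]
  RT 30: heading 63 -> 33
  REPEAT 3 [
    -- iteration 1/3 --
    FD 13.8: (2.633,3.168) -> (14.207,10.684) [heading=33, draw]
    FD 2.5: (14.207,10.684) -> (16.303,12.045) [heading=33, draw]
    LT 45: heading 33 -> 78
    -- iteration 2/3 --
    FD 13.8: (16.303,12.045) -> (19.173,25.544) [heading=78, draw]
    FD 2.5: (19.173,25.544) -> (19.692,27.989) [heading=78, draw]
    LT 45: heading 78 -> 123
    -- iteration 3/3 --
    FD 13.8: (19.692,27.989) -> (12.176,39.563) [heading=123, draw]
    FD 2.5: (12.176,39.563) -> (10.815,41.66) [heading=123, draw]
    LT 45: heading 123 -> 168
  ]
  -- iteration 2/3 --
  FD 5.8: (10.815,41.66) -> (5.142,42.865) [heading=168, draw]
  RT 30: heading 168 -> 138
  REPEAT 3 [
    -- iteration 1/3 --
    FD 13.8: (5.142,42.865) -> (-5.114,52.099) [heading=138, draw]
    FD 2.5: (-5.114,52.099) -> (-6.972,53.772) [heading=138, draw]
    LT 45: heading 138 -> 183
    -- iteration 2/3 --
    FD 13.8: (-6.972,53.772) -> (-20.753,53.05) [heading=183, draw]
    FD 2.5: (-20.753,53.05) -> (-23.249,52.919) [heading=183, draw]
    LT 45: heading 183 -> 228
    -- iteration 3/3 --
    FD 13.8: (-23.249,52.919) -> (-32.483,42.664) [heading=228, draw]
    FD 2.5: (-32.483,42.664) -> (-34.156,40.806) [heading=228, draw]
    LT 45: heading 228 -> 273
  ]
  -- iteration 3/3 --
  FD 5.8: (-34.156,40.806) -> (-33.853,35.014) [heading=273, draw]
  RT 30: heading 273 -> 243
  REPEAT 3 [
    -- iteration 1/3 --
    FD 13.8: (-33.853,35.014) -> (-40.118,22.718) [heading=243, draw]
    FD 2.5: (-40.118,22.718) -> (-41.253,20.491) [heading=243, draw]
    LT 45: heading 243 -> 288
    -- iteration 2/3 --
    FD 13.8: (-41.253,20.491) -> (-36.988,7.366) [heading=288, draw]
    FD 2.5: (-36.988,7.366) -> (-36.216,4.988) [heading=288, draw]
    LT 45: heading 288 -> 333
    -- iteration 3/3 --
    FD 13.8: (-36.216,4.988) -> (-23.92,-1.277) [heading=333, draw]
    FD 2.5: (-23.92,-1.277) -> (-21.692,-2.412) [heading=333, draw]
    LT 45: heading 333 -> 18
  ]
]
FD 1.1: (-21.692,-2.412) -> (-20.646,-2.072) [heading=18, draw]
Final: pos=(-20.646,-2.072), heading=18, 22 segment(s) drawn

Segment lengths:
  seg 1: (0,-2) -> (2.633,3.168), length = 5.8
  seg 2: (2.633,3.168) -> (14.207,10.684), length = 13.8
  seg 3: (14.207,10.684) -> (16.303,12.045), length = 2.5
  seg 4: (16.303,12.045) -> (19.173,25.544), length = 13.8
  seg 5: (19.173,25.544) -> (19.692,27.989), length = 2.5
  seg 6: (19.692,27.989) -> (12.176,39.563), length = 13.8
  seg 7: (12.176,39.563) -> (10.815,41.66), length = 2.5
  seg 8: (10.815,41.66) -> (5.142,42.865), length = 5.8
  seg 9: (5.142,42.865) -> (-5.114,52.099), length = 13.8
  seg 10: (-5.114,52.099) -> (-6.972,53.772), length = 2.5
  seg 11: (-6.972,53.772) -> (-20.753,53.05), length = 13.8
  seg 12: (-20.753,53.05) -> (-23.249,52.919), length = 2.5
  seg 13: (-23.249,52.919) -> (-32.483,42.664), length = 13.8
  seg 14: (-32.483,42.664) -> (-34.156,40.806), length = 2.5
  seg 15: (-34.156,40.806) -> (-33.853,35.014), length = 5.8
  seg 16: (-33.853,35.014) -> (-40.118,22.718), length = 13.8
  seg 17: (-40.118,22.718) -> (-41.253,20.491), length = 2.5
  seg 18: (-41.253,20.491) -> (-36.988,7.366), length = 13.8
  seg 19: (-36.988,7.366) -> (-36.216,4.988), length = 2.5
  seg 20: (-36.216,4.988) -> (-23.92,-1.277), length = 13.8
  seg 21: (-23.92,-1.277) -> (-21.692,-2.412), length = 2.5
  seg 22: (-21.692,-2.412) -> (-20.646,-2.072), length = 1.1
Total = 165.2

Answer: 165.2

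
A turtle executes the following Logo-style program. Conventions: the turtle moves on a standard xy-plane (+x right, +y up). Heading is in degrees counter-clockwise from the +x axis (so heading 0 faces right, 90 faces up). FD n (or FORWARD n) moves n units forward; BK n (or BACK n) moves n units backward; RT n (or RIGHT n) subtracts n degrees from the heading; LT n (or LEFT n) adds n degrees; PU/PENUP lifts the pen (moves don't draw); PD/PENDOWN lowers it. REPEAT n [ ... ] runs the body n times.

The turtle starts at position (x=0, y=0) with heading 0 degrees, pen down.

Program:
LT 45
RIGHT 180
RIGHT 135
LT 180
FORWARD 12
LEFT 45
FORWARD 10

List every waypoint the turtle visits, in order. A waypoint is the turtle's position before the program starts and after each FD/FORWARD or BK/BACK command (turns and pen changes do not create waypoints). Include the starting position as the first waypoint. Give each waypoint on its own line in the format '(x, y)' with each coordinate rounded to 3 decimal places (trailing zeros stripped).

Executing turtle program step by step:
Start: pos=(0,0), heading=0, pen down
LT 45: heading 0 -> 45
RT 180: heading 45 -> 225
RT 135: heading 225 -> 90
LT 180: heading 90 -> 270
FD 12: (0,0) -> (0,-12) [heading=270, draw]
LT 45: heading 270 -> 315
FD 10: (0,-12) -> (7.071,-19.071) [heading=315, draw]
Final: pos=(7.071,-19.071), heading=315, 2 segment(s) drawn
Waypoints (3 total):
(0, 0)
(0, -12)
(7.071, -19.071)

Answer: (0, 0)
(0, -12)
(7.071, -19.071)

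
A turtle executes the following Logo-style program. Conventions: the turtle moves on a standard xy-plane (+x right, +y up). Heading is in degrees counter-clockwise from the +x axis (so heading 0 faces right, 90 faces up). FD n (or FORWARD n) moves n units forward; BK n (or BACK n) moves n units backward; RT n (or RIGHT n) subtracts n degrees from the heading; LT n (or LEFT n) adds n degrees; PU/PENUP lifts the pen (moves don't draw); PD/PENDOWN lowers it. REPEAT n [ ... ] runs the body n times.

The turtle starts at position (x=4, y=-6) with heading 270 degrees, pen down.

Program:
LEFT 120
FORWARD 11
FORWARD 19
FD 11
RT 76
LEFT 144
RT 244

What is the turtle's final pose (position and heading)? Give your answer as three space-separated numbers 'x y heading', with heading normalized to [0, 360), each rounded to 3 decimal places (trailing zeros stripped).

Answer: 39.507 14.5 214

Derivation:
Executing turtle program step by step:
Start: pos=(4,-6), heading=270, pen down
LT 120: heading 270 -> 30
FD 11: (4,-6) -> (13.526,-0.5) [heading=30, draw]
FD 19: (13.526,-0.5) -> (29.981,9) [heading=30, draw]
FD 11: (29.981,9) -> (39.507,14.5) [heading=30, draw]
RT 76: heading 30 -> 314
LT 144: heading 314 -> 98
RT 244: heading 98 -> 214
Final: pos=(39.507,14.5), heading=214, 3 segment(s) drawn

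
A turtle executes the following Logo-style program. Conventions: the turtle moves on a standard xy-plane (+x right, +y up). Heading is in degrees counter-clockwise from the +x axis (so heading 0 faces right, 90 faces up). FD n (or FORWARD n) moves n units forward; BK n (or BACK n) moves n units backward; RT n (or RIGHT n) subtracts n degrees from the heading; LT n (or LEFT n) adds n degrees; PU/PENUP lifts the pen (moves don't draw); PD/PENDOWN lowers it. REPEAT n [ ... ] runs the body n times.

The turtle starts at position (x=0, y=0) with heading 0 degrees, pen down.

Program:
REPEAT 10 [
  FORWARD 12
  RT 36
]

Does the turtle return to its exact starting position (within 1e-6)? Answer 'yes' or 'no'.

Executing turtle program step by step:
Start: pos=(0,0), heading=0, pen down
REPEAT 10 [
  -- iteration 1/10 --
  FD 12: (0,0) -> (12,0) [heading=0, draw]
  RT 36: heading 0 -> 324
  -- iteration 2/10 --
  FD 12: (12,0) -> (21.708,-7.053) [heading=324, draw]
  RT 36: heading 324 -> 288
  -- iteration 3/10 --
  FD 12: (21.708,-7.053) -> (25.416,-18.466) [heading=288, draw]
  RT 36: heading 288 -> 252
  -- iteration 4/10 --
  FD 12: (25.416,-18.466) -> (21.708,-29.879) [heading=252, draw]
  RT 36: heading 252 -> 216
  -- iteration 5/10 --
  FD 12: (21.708,-29.879) -> (12,-36.932) [heading=216, draw]
  RT 36: heading 216 -> 180
  -- iteration 6/10 --
  FD 12: (12,-36.932) -> (0,-36.932) [heading=180, draw]
  RT 36: heading 180 -> 144
  -- iteration 7/10 --
  FD 12: (0,-36.932) -> (-9.708,-29.879) [heading=144, draw]
  RT 36: heading 144 -> 108
  -- iteration 8/10 --
  FD 12: (-9.708,-29.879) -> (-13.416,-18.466) [heading=108, draw]
  RT 36: heading 108 -> 72
  -- iteration 9/10 --
  FD 12: (-13.416,-18.466) -> (-9.708,-7.053) [heading=72, draw]
  RT 36: heading 72 -> 36
  -- iteration 10/10 --
  FD 12: (-9.708,-7.053) -> (0,0) [heading=36, draw]
  RT 36: heading 36 -> 0
]
Final: pos=(0,0), heading=0, 10 segment(s) drawn

Start position: (0, 0)
Final position: (0, 0)
Distance = 0; < 1e-6 -> CLOSED

Answer: yes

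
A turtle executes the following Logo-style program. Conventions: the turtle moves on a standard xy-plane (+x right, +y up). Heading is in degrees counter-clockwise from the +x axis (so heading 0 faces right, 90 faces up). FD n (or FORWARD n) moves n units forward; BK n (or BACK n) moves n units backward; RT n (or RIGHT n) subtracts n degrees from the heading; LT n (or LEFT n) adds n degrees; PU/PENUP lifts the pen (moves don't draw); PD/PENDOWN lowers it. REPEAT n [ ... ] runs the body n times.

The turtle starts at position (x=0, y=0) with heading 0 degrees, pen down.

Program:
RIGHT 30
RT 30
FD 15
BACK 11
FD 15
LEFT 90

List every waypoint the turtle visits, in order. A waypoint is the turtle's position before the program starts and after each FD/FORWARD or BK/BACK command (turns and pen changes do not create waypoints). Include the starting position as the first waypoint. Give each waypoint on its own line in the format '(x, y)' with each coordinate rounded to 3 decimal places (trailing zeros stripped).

Executing turtle program step by step:
Start: pos=(0,0), heading=0, pen down
RT 30: heading 0 -> 330
RT 30: heading 330 -> 300
FD 15: (0,0) -> (7.5,-12.99) [heading=300, draw]
BK 11: (7.5,-12.99) -> (2,-3.464) [heading=300, draw]
FD 15: (2,-3.464) -> (9.5,-16.454) [heading=300, draw]
LT 90: heading 300 -> 30
Final: pos=(9.5,-16.454), heading=30, 3 segment(s) drawn
Waypoints (4 total):
(0, 0)
(7.5, -12.99)
(2, -3.464)
(9.5, -16.454)

Answer: (0, 0)
(7.5, -12.99)
(2, -3.464)
(9.5, -16.454)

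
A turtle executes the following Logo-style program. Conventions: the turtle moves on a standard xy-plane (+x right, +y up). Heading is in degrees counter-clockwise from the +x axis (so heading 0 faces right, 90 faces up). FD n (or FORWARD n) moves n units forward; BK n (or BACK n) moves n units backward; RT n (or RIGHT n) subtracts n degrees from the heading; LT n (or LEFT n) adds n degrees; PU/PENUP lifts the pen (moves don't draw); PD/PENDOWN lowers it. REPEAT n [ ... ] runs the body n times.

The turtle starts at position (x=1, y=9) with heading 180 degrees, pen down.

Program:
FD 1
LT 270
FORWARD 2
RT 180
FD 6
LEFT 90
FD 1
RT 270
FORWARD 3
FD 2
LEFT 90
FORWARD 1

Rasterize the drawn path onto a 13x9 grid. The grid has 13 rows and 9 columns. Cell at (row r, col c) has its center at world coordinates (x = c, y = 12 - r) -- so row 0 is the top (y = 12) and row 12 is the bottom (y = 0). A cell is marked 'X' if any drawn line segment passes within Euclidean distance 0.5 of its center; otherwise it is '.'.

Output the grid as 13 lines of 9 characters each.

Answer: .........
X........
XX.......
XX.......
XX.......
XX.......
XX.......
XX.......
.........
.........
.........
.........
.........

Derivation:
Segment 0: (1,9) -> (0,9)
Segment 1: (0,9) -> (0,11)
Segment 2: (0,11) -> (-0,5)
Segment 3: (-0,5) -> (1,5)
Segment 4: (1,5) -> (1,8)
Segment 5: (1,8) -> (1,10)
Segment 6: (1,10) -> (-0,10)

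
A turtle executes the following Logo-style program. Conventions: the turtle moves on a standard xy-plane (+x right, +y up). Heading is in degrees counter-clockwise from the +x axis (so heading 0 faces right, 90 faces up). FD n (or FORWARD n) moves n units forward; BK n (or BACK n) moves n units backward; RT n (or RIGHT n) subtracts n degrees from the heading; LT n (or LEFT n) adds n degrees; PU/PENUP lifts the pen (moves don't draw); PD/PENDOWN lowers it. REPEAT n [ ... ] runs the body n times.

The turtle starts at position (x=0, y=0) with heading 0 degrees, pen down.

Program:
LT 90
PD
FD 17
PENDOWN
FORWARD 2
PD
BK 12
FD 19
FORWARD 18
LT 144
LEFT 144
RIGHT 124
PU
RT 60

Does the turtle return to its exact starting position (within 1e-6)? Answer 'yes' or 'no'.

Answer: no

Derivation:
Executing turtle program step by step:
Start: pos=(0,0), heading=0, pen down
LT 90: heading 0 -> 90
PD: pen down
FD 17: (0,0) -> (0,17) [heading=90, draw]
PD: pen down
FD 2: (0,17) -> (0,19) [heading=90, draw]
PD: pen down
BK 12: (0,19) -> (0,7) [heading=90, draw]
FD 19: (0,7) -> (0,26) [heading=90, draw]
FD 18: (0,26) -> (0,44) [heading=90, draw]
LT 144: heading 90 -> 234
LT 144: heading 234 -> 18
RT 124: heading 18 -> 254
PU: pen up
RT 60: heading 254 -> 194
Final: pos=(0,44), heading=194, 5 segment(s) drawn

Start position: (0, 0)
Final position: (0, 44)
Distance = 44; >= 1e-6 -> NOT closed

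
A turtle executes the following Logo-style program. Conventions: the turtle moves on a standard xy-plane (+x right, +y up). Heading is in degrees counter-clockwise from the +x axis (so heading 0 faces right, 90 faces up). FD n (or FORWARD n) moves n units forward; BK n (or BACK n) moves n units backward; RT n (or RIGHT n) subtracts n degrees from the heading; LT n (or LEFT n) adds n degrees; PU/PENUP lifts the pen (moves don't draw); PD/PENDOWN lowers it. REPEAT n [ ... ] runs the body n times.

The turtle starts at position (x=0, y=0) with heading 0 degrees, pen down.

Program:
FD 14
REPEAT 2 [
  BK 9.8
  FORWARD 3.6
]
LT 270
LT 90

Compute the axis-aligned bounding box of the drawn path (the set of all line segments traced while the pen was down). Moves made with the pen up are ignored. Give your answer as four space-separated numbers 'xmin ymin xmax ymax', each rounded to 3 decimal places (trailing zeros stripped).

Answer: -2 0 14 0

Derivation:
Executing turtle program step by step:
Start: pos=(0,0), heading=0, pen down
FD 14: (0,0) -> (14,0) [heading=0, draw]
REPEAT 2 [
  -- iteration 1/2 --
  BK 9.8: (14,0) -> (4.2,0) [heading=0, draw]
  FD 3.6: (4.2,0) -> (7.8,0) [heading=0, draw]
  -- iteration 2/2 --
  BK 9.8: (7.8,0) -> (-2,0) [heading=0, draw]
  FD 3.6: (-2,0) -> (1.6,0) [heading=0, draw]
]
LT 270: heading 0 -> 270
LT 90: heading 270 -> 0
Final: pos=(1.6,0), heading=0, 5 segment(s) drawn

Segment endpoints: x in {-2, 0, 1.6, 4.2, 7.8, 14}, y in {0}
xmin=-2, ymin=0, xmax=14, ymax=0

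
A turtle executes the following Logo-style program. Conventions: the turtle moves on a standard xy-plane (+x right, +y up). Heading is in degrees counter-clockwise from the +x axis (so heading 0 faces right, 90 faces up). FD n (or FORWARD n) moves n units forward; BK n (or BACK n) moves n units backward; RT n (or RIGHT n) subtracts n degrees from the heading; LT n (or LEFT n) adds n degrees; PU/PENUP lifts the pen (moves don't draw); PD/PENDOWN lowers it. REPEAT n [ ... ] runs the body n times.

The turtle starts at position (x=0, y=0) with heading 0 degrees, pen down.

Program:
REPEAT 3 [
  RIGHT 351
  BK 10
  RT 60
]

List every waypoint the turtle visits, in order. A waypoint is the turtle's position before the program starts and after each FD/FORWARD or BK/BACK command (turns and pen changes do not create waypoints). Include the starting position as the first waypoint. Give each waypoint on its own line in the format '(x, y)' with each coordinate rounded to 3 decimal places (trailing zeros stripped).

Answer: (0, 0)
(-9.877, -1.564)
(-17.308, 5.127)
(-16.785, 15.113)

Derivation:
Executing turtle program step by step:
Start: pos=(0,0), heading=0, pen down
REPEAT 3 [
  -- iteration 1/3 --
  RT 351: heading 0 -> 9
  BK 10: (0,0) -> (-9.877,-1.564) [heading=9, draw]
  RT 60: heading 9 -> 309
  -- iteration 2/3 --
  RT 351: heading 309 -> 318
  BK 10: (-9.877,-1.564) -> (-17.308,5.127) [heading=318, draw]
  RT 60: heading 318 -> 258
  -- iteration 3/3 --
  RT 351: heading 258 -> 267
  BK 10: (-17.308,5.127) -> (-16.785,15.113) [heading=267, draw]
  RT 60: heading 267 -> 207
]
Final: pos=(-16.785,15.113), heading=207, 3 segment(s) drawn
Waypoints (4 total):
(0, 0)
(-9.877, -1.564)
(-17.308, 5.127)
(-16.785, 15.113)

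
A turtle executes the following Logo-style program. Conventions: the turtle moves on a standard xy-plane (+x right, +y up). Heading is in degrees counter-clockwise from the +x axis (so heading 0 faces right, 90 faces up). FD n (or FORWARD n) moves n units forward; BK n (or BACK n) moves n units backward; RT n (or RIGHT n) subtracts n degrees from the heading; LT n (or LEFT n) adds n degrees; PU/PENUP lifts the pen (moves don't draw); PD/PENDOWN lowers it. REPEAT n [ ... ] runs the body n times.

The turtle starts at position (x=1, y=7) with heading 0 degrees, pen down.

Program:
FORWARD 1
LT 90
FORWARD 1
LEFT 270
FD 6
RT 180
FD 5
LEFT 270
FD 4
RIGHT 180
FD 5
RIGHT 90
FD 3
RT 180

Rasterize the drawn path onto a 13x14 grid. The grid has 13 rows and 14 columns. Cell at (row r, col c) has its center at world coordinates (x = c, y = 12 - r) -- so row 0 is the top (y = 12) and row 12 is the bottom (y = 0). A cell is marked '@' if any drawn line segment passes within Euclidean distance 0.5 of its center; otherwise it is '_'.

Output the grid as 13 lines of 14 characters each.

Segment 0: (1,7) -> (2,7)
Segment 1: (2,7) -> (2,8)
Segment 2: (2,8) -> (8,8)
Segment 3: (8,8) -> (3,8)
Segment 4: (3,8) -> (3,12)
Segment 5: (3,12) -> (3,7)
Segment 6: (3,7) -> (0,7)

Answer: ___@__________
___@__________
___@__________
___@__________
__@@@@@@@_____
@@@@__________
______________
______________
______________
______________
______________
______________
______________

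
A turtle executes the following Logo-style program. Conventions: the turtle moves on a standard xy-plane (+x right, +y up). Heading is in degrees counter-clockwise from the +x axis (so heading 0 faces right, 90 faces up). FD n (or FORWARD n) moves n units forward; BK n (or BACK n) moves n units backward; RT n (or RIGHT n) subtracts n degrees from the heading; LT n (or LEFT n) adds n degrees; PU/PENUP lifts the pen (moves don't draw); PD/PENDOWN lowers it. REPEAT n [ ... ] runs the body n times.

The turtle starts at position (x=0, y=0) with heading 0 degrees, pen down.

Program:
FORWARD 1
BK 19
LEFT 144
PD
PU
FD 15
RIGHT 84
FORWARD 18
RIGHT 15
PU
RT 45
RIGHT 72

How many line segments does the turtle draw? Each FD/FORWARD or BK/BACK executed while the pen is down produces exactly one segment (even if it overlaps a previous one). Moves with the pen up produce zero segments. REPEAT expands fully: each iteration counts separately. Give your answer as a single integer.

Executing turtle program step by step:
Start: pos=(0,0), heading=0, pen down
FD 1: (0,0) -> (1,0) [heading=0, draw]
BK 19: (1,0) -> (-18,0) [heading=0, draw]
LT 144: heading 0 -> 144
PD: pen down
PU: pen up
FD 15: (-18,0) -> (-30.135,8.817) [heading=144, move]
RT 84: heading 144 -> 60
FD 18: (-30.135,8.817) -> (-21.135,24.405) [heading=60, move]
RT 15: heading 60 -> 45
PU: pen up
RT 45: heading 45 -> 0
RT 72: heading 0 -> 288
Final: pos=(-21.135,24.405), heading=288, 2 segment(s) drawn
Segments drawn: 2

Answer: 2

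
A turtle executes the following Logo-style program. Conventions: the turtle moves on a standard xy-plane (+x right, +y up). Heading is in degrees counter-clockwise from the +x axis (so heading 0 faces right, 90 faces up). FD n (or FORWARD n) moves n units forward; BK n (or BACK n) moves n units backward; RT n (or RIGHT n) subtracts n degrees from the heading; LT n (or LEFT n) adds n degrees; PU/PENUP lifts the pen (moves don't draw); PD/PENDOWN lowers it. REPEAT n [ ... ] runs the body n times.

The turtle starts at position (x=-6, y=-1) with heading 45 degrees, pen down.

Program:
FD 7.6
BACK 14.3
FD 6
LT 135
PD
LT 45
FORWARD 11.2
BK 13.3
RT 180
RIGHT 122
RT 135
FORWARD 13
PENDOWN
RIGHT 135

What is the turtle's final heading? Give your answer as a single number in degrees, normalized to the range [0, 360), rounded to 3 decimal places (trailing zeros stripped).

Answer: 13

Derivation:
Executing turtle program step by step:
Start: pos=(-6,-1), heading=45, pen down
FD 7.6: (-6,-1) -> (-0.626,4.374) [heading=45, draw]
BK 14.3: (-0.626,4.374) -> (-10.738,-5.738) [heading=45, draw]
FD 6: (-10.738,-5.738) -> (-6.495,-1.495) [heading=45, draw]
LT 135: heading 45 -> 180
PD: pen down
LT 45: heading 180 -> 225
FD 11.2: (-6.495,-1.495) -> (-14.415,-9.415) [heading=225, draw]
BK 13.3: (-14.415,-9.415) -> (-5.01,-0.01) [heading=225, draw]
RT 180: heading 225 -> 45
RT 122: heading 45 -> 283
RT 135: heading 283 -> 148
FD 13: (-5.01,-0.01) -> (-16.035,6.879) [heading=148, draw]
PD: pen down
RT 135: heading 148 -> 13
Final: pos=(-16.035,6.879), heading=13, 6 segment(s) drawn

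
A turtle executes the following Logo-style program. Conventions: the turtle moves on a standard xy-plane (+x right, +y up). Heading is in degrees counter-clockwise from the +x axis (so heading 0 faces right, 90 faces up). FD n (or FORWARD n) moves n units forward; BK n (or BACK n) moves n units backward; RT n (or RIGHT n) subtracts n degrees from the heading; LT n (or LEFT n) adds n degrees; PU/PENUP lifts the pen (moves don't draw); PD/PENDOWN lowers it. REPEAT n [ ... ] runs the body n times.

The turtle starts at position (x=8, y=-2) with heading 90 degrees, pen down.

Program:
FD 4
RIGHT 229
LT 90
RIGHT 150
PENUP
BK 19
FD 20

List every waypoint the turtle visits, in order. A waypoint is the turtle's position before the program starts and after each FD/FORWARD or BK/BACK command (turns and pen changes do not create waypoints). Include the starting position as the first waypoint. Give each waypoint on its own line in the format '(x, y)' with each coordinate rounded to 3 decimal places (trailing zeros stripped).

Answer: (8, -2)
(8, 2)
(25.965, -4.186)
(7.054, 2.326)

Derivation:
Executing turtle program step by step:
Start: pos=(8,-2), heading=90, pen down
FD 4: (8,-2) -> (8,2) [heading=90, draw]
RT 229: heading 90 -> 221
LT 90: heading 221 -> 311
RT 150: heading 311 -> 161
PU: pen up
BK 19: (8,2) -> (25.965,-4.186) [heading=161, move]
FD 20: (25.965,-4.186) -> (7.054,2.326) [heading=161, move]
Final: pos=(7.054,2.326), heading=161, 1 segment(s) drawn
Waypoints (4 total):
(8, -2)
(8, 2)
(25.965, -4.186)
(7.054, 2.326)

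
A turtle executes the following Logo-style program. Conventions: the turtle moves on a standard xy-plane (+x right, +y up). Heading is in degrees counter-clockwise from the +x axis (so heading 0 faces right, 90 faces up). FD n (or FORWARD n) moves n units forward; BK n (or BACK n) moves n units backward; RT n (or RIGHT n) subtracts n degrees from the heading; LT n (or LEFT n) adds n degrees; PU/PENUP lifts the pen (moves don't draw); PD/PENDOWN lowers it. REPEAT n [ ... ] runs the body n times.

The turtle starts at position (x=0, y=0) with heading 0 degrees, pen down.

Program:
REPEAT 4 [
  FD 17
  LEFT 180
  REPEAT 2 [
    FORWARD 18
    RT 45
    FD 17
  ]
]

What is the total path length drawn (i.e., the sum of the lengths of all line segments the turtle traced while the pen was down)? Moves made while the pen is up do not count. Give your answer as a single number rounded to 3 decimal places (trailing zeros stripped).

Executing turtle program step by step:
Start: pos=(0,0), heading=0, pen down
REPEAT 4 [
  -- iteration 1/4 --
  FD 17: (0,0) -> (17,0) [heading=0, draw]
  LT 180: heading 0 -> 180
  REPEAT 2 [
    -- iteration 1/2 --
    FD 18: (17,0) -> (-1,0) [heading=180, draw]
    RT 45: heading 180 -> 135
    FD 17: (-1,0) -> (-13.021,12.021) [heading=135, draw]
    -- iteration 2/2 --
    FD 18: (-13.021,12.021) -> (-25.749,24.749) [heading=135, draw]
    RT 45: heading 135 -> 90
    FD 17: (-25.749,24.749) -> (-25.749,41.749) [heading=90, draw]
  ]
  -- iteration 2/4 --
  FD 17: (-25.749,41.749) -> (-25.749,58.749) [heading=90, draw]
  LT 180: heading 90 -> 270
  REPEAT 2 [
    -- iteration 1/2 --
    FD 18: (-25.749,58.749) -> (-25.749,40.749) [heading=270, draw]
    RT 45: heading 270 -> 225
    FD 17: (-25.749,40.749) -> (-37.77,28.728) [heading=225, draw]
    -- iteration 2/2 --
    FD 18: (-37.77,28.728) -> (-50.497,16) [heading=225, draw]
    RT 45: heading 225 -> 180
    FD 17: (-50.497,16) -> (-67.497,16) [heading=180, draw]
  ]
  -- iteration 3/4 --
  FD 17: (-67.497,16) -> (-84.497,16) [heading=180, draw]
  LT 180: heading 180 -> 0
  REPEAT 2 [
    -- iteration 1/2 --
    FD 18: (-84.497,16) -> (-66.497,16) [heading=0, draw]
    RT 45: heading 0 -> 315
    FD 17: (-66.497,16) -> (-54.477,3.979) [heading=315, draw]
    -- iteration 2/2 --
    FD 18: (-54.477,3.979) -> (-41.749,-8.749) [heading=315, draw]
    RT 45: heading 315 -> 270
    FD 17: (-41.749,-8.749) -> (-41.749,-25.749) [heading=270, draw]
  ]
  -- iteration 4/4 --
  FD 17: (-41.749,-25.749) -> (-41.749,-42.749) [heading=270, draw]
  LT 180: heading 270 -> 90
  REPEAT 2 [
    -- iteration 1/2 --
    FD 18: (-41.749,-42.749) -> (-41.749,-24.749) [heading=90, draw]
    RT 45: heading 90 -> 45
    FD 17: (-41.749,-24.749) -> (-29.728,-12.728) [heading=45, draw]
    -- iteration 2/2 --
    FD 18: (-29.728,-12.728) -> (-17,0) [heading=45, draw]
    RT 45: heading 45 -> 0
    FD 17: (-17,0) -> (0,0) [heading=0, draw]
  ]
]
Final: pos=(0,0), heading=0, 20 segment(s) drawn

Segment lengths:
  seg 1: (0,0) -> (17,0), length = 17
  seg 2: (17,0) -> (-1,0), length = 18
  seg 3: (-1,0) -> (-13.021,12.021), length = 17
  seg 4: (-13.021,12.021) -> (-25.749,24.749), length = 18
  seg 5: (-25.749,24.749) -> (-25.749,41.749), length = 17
  seg 6: (-25.749,41.749) -> (-25.749,58.749), length = 17
  seg 7: (-25.749,58.749) -> (-25.749,40.749), length = 18
  seg 8: (-25.749,40.749) -> (-37.77,28.728), length = 17
  seg 9: (-37.77,28.728) -> (-50.497,16), length = 18
  seg 10: (-50.497,16) -> (-67.497,16), length = 17
  seg 11: (-67.497,16) -> (-84.497,16), length = 17
  seg 12: (-84.497,16) -> (-66.497,16), length = 18
  seg 13: (-66.497,16) -> (-54.477,3.979), length = 17
  seg 14: (-54.477,3.979) -> (-41.749,-8.749), length = 18
  seg 15: (-41.749,-8.749) -> (-41.749,-25.749), length = 17
  seg 16: (-41.749,-25.749) -> (-41.749,-42.749), length = 17
  seg 17: (-41.749,-42.749) -> (-41.749,-24.749), length = 18
  seg 18: (-41.749,-24.749) -> (-29.728,-12.728), length = 17
  seg 19: (-29.728,-12.728) -> (-17,0), length = 18
  seg 20: (-17,0) -> (0,0), length = 17
Total = 348

Answer: 348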